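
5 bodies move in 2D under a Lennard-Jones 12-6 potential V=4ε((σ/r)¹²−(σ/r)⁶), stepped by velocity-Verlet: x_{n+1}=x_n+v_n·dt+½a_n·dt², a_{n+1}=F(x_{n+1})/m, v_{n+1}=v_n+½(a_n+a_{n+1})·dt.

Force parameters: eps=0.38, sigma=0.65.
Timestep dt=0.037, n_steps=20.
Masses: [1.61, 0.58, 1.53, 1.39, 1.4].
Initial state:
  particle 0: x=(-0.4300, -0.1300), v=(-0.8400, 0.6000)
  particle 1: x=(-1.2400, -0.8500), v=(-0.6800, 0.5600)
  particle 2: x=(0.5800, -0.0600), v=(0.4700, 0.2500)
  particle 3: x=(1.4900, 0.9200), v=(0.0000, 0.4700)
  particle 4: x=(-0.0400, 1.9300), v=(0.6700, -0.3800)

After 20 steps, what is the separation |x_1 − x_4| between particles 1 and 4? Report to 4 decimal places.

step 0: x0=(-0.4300, -0.1300) x1=(-1.2400, -0.8500) x2=(0.5800, -0.0600) x3=(1.4900, 0.9200) x4=(-0.0400, 1.9300)
step 1: x0=(-0.4610, -0.1079) x1=(-1.2648, -0.8290) x2=(0.5972, -0.0507) x3=(1.4900, 0.9374) x4=(-0.0152, 1.9159)
step 2: x0=(-0.4918, -0.0859) x1=(-1.2890, -0.8074) x2=(0.6140, -0.0414) x3=(1.4899, 0.9547) x4=(0.0096, 1.9019)
step 3: x0=(-0.5226, -0.0642) x1=(-1.3126, -0.7852) x2=(0.6307, -0.0321) x3=(1.4897, 0.9719) x4=(0.0344, 1.8878)
step 4: x0=(-0.5535, -0.0427) x1=(-1.3354, -0.7624) x2=(0.6471, -0.0227) x3=(1.4894, 0.9891) x4=(0.0592, 1.8736)
step 5: x0=(-0.5844, -0.0214) x1=(-1.3575, -0.7390) x2=(0.6635, -0.0132) x3=(1.4891, 1.0062) x4=(0.0841, 1.8595)
step 6: x0=(-0.6155, -0.0003) x1=(-1.3789, -0.7149) x2=(0.6798, -0.0036) x3=(1.4887, 1.0232) x4=(0.1089, 1.8454)
step 7: x0=(-0.6468, 0.0205) x1=(-1.3996, -0.6900) x2=(0.6960, 0.0060) x3=(1.4882, 1.0402) x4=(0.1338, 1.8312)
step 8: x0=(-0.6782, 0.0410) x1=(-1.4194, -0.6644) x2=(0.7122, 0.0158) x3=(1.4876, 1.0571) x4=(0.1587, 1.8170)
step 9: x0=(-0.7100, 0.0613) x1=(-1.4383, -0.6380) x2=(0.7284, 0.0256) x3=(1.4869, 1.0739) x4=(0.1837, 1.8027)
step 10: x0=(-0.7420, 0.0812) x1=(-1.4563, -0.6106) x2=(0.7446, 0.0354) x3=(1.4861, 1.0907) x4=(0.2086, 1.7885)
step 11: x0=(-0.7743, 0.1008) x1=(-1.4732, -0.5823) x2=(0.7608, 0.0454) x3=(1.4852, 1.1074) x4=(0.2336, 1.7741)
step 12: x0=(-0.8071, 0.1199) x1=(-1.4891, -0.5528) x2=(0.7771, 0.0555) x3=(1.4842, 1.1240) x4=(0.2587, 1.7598)
step 13: x0=(-0.8402, 0.1387) x1=(-1.5036, -0.5222) x2=(0.7934, 0.0657) x3=(1.4831, 1.1406) x4=(0.2838, 1.7454)
step 14: x0=(-0.8739, 0.1569) x1=(-1.5168, -0.4901) x2=(0.8097, 0.0760) x3=(1.4818, 1.1571) x4=(0.3090, 1.7309)
step 15: x0=(-0.9081, 0.1746) x1=(-1.5283, -0.4563) x2=(0.8260, 0.0863) x3=(1.4804, 1.1736) x4=(0.3343, 1.7164)
step 16: x0=(-0.9429, 0.1915) x1=(-1.5380, -0.4207) x2=(0.8424, 0.0968) x3=(1.4788, 1.1900) x4=(0.3597, 1.7018)
step 17: x0=(-0.9785, 0.2078) x1=(-1.5456, -0.3830) x2=(0.8589, 0.1074) x3=(1.4770, 1.2063) x4=(0.3852, 1.6872)
step 18: x0=(-1.0149, 0.2231) x1=(-1.5509, -0.3429) x2=(0.8753, 0.1182) x3=(1.4749, 1.2226) x4=(0.4109, 1.6724)
step 19: x0=(-1.0520, 0.2377) x1=(-1.5541, -0.3006) x2=(0.8918, 0.1290) x3=(1.4726, 1.2389) x4=(0.4369, 1.6575)
step 20: x0=(-1.0893, 0.2521) x1=(-1.5568, -0.2577) x2=(0.9084, 0.1400) x3=(1.4700, 1.2552) x4=(0.4631, 1.6425)

2.7732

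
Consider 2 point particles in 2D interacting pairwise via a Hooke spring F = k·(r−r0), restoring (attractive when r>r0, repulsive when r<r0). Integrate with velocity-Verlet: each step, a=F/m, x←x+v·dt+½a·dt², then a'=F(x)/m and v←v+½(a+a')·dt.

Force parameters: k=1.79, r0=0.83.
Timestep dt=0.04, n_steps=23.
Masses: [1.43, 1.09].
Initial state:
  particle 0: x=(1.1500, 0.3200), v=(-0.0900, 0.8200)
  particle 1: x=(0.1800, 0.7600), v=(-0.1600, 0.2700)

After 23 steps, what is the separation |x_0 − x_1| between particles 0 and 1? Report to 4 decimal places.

step 0: x0=(1.1500, 0.3200) x1=(0.1800, 0.7600)
step 1: x0=(1.1462, 0.3529) x1=(0.1739, 0.7707)
step 2: x0=(1.1420, 0.3860) x1=(0.1683, 0.7811)
step 3: x0=(1.1373, 0.4192) x1=(0.1633, 0.7913)
step 4: x0=(1.1323, 0.4526) x1=(0.1588, 0.8013)
step 5: x0=(1.1268, 0.4861) x1=(0.1548, 0.8112)
step 6: x0=(1.1210, 0.5198) x1=(0.1513, 0.8209)
step 7: x0=(1.1149, 0.5536) x1=(0.1482, 0.8304)
step 8: x0=(1.1084, 0.5874) x1=(0.1456, 0.8398)
step 9: x0=(1.1016, 0.6214) x1=(0.1434, 0.8491)
step 10: x0=(1.0945, 0.6554) x1=(0.1416, 0.8583)
step 11: x0=(1.0871, 0.6895) x1=(0.1402, 0.8674)
step 12: x0=(1.0794, 0.7236) x1=(0.1391, 0.8765)
step 13: x0=(1.0715, 0.7578) x1=(0.1384, 0.8855)
step 14: x0=(1.0634, 0.7920) x1=(0.1379, 0.8944)
step 15: x0=(1.0551, 0.8262) x1=(0.1377, 0.9034)
step 16: x0=(1.0466, 0.8604) x1=(0.1377, 0.9123)
step 17: x0=(1.0379, 0.8947) x1=(0.1380, 0.9212)
step 18: x0=(1.0291, 0.9289) x1=(0.1384, 0.9301)
step 19: x0=(1.0202, 0.9632) x1=(0.1390, 0.9390)
step 20: x0=(1.0112, 0.9974) x1=(0.1397, 0.9479)
step 21: x0=(1.0020, 1.0317) x1=(0.1405, 0.9568)
step 22: x0=(0.9929, 1.0659) x1=(0.1415, 0.9657)
step 23: x0=(0.9836, 1.1001) x1=(0.1425, 0.9746)

0.8505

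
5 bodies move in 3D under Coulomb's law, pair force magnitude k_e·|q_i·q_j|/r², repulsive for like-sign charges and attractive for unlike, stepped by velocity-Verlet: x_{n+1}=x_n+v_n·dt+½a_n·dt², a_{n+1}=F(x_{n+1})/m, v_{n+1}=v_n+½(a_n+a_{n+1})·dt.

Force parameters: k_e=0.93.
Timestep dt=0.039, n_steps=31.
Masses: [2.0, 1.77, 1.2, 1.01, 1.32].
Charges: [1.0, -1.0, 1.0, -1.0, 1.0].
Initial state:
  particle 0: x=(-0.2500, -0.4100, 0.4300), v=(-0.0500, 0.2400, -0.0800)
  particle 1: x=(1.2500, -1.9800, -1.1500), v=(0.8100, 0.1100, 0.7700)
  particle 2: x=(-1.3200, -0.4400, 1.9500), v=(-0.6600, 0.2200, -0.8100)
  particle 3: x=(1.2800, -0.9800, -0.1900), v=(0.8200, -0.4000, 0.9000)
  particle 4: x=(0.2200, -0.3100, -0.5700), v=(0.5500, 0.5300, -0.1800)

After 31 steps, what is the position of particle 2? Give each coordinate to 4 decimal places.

step 0: x0=(-0.2500, -0.4100, 0.4300) x1=(1.2500, -1.9800, -1.1500) x2=(-1.3200, -0.4400, 1.9500) x3=(1.2800, -0.9800, -0.1900) x4=(0.2200, -0.3100, -0.5700)
step 1: x0=(-0.2519, -0.4007, 0.4270) x1=(1.2815, -1.9757, -1.1200) x2=(-1.3458, -0.4314, 1.9186) x3=(1.3114, -0.9950, -0.1546) x4=(0.2420, -0.2896, -0.5774)
step 2: x0=(-0.2536, -0.3916, 0.4242) x1=(1.3128, -1.9715, -1.0902) x2=(-1.3718, -0.4229, 1.8874) x3=(1.3417, -1.0090, -0.1188) x4=(0.2650, -0.2695, -0.5856)
step 3: x0=(-0.2553, -0.3827, 0.4216) x1=(1.3439, -1.9674, -1.0606) x2=(-1.3979, -0.4145, 1.8565) x3=(1.3710, -1.0219, -0.0825) x4=(0.2890, -0.2499, -0.5944)
step 4: x0=(-0.2567, -0.3740, 0.4191) x1=(1.3748, -1.9634, -1.0311) x2=(-1.4242, -0.4061, 1.8259) x3=(1.3994, -1.0336, -0.0456) x4=(0.3140, -0.2307, -0.6039)
step 5: x0=(-0.2581, -0.3655, 0.4169) x1=(1.4055, -1.9594, -1.0018) x2=(-1.4507, -0.3978, 1.7956) x3=(1.4267, -1.0444, -0.0084) x4=(0.3399, -0.2119, -0.6141)
step 6: x0=(-0.2593, -0.3572, 0.4148) x1=(1.4360, -1.9554, -0.9728) x2=(-1.4774, -0.3895, 1.7656) x3=(1.4532, -1.0541, 0.0294) x4=(0.3668, -0.1934, -0.6248)
step 7: x0=(-0.2604, -0.3491, 0.4128) x1=(1.4663, -1.9515, -0.9439) x2=(-1.5043, -0.3812, 1.7358) x3=(1.4788, -1.0628, 0.0676) x4=(0.3945, -0.1753, -0.6361)
step 8: x0=(-0.2613, -0.3411, 0.4110) x1=(1.4965, -1.9477, -0.9153) x2=(-1.5313, -0.3731, 1.7063) x3=(1.5036, -1.0705, 0.1063) x4=(0.4231, -0.1576, -0.6479)
step 9: x0=(-0.2621, -0.3333, 0.4093) x1=(1.5264, -1.9440, -0.8869) x2=(-1.5586, -0.3650, 1.6771) x3=(1.5275, -1.0772, 0.1454) x4=(0.4525, -0.1402, -0.6601)
step 10: x0=(-0.2627, -0.3258, 0.4078) x1=(1.5561, -1.9402, -0.8587) x2=(-1.5861, -0.3569, 1.6482) x3=(1.5507, -1.0829, 0.1849) x4=(0.4827, -0.1231, -0.6728)
step 11: x0=(-0.2632, -0.3184, 0.4063) x1=(1.5857, -1.9366, -0.8308) x2=(-1.6138, -0.3489, 1.6195) x3=(1.5732, -1.0877, 0.2249) x4=(0.5137, -0.1063, -0.6859)
step 12: x0=(-0.2635, -0.3111, 0.4050) x1=(1.6150, -1.9329, -0.8031) x2=(-1.6417, -0.3410, 1.5910) x3=(1.5949, -1.0916, 0.2652) x4=(0.5455, -0.0899, -0.6993)
step 13: x0=(-0.2636, -0.3041, 0.4038) x1=(1.6442, -1.9294, -0.7757) x2=(-1.6698, -0.3331, 1.5628) x3=(1.6159, -1.0947, 0.3060) x4=(0.5780, -0.0738, -0.7131)
step 14: x0=(-0.2635, -0.2972, 0.4026) x1=(1.6732, -1.9258, -0.7486) x2=(-1.6981, -0.3253, 1.5349) x3=(1.6362, -1.0968, 0.3472) x4=(0.6112, -0.0579, -0.7272)
step 15: x0=(-0.2633, -0.2905, 0.4016) x1=(1.7020, -1.9223, -0.7218) x2=(-1.7267, -0.3175, 1.5072) x3=(1.6559, -1.0981, 0.3887) x4=(0.6450, -0.0424, -0.7416)
step 16: x0=(-0.2629, -0.2840, 0.4006) x1=(1.7306, -1.9188, -0.6952) x2=(-1.7555, -0.3098, 1.4797) x3=(1.6749, -1.0986, 0.4306) x4=(0.6796, -0.0272, -0.7562)
step 17: x0=(-0.2623, -0.2776, 0.3998) x1=(1.7591, -1.9153, -0.6689) x2=(-1.7845, -0.3021, 1.4524) x3=(1.6933, -1.0983, 0.4729) x4=(0.7147, -0.0122, -0.7711)
step 18: x0=(-0.2615, -0.2714, 0.3990) x1=(1.7874, -1.9118, -0.6428) x2=(-1.8138, -0.2945, 1.4254) x3=(1.7111, -1.0972, 0.5156) x4=(0.7505, 0.0025, -0.7861)
step 19: x0=(-0.2605, -0.2654, 0.3982) x1=(1.8155, -1.9084, -0.6171) x2=(-1.8433, -0.2870, 1.3985) x3=(1.7283, -1.0954, 0.5585) x4=(0.7869, 0.0169, -0.8013)
step 20: x0=(-0.2593, -0.2595, 0.3976) x1=(1.8435, -1.9049, -0.5916) x2=(-1.8730, -0.2795, 1.3719) x3=(1.7449, -1.0929, 0.6018) x4=(0.8238, 0.0310, -0.8167)
step 21: x0=(-0.2579, -0.2537, 0.3970) x1=(1.8713, -1.9015, -0.5664) x2=(-1.9030, -0.2720, 1.3454) x3=(1.7609, -1.0896, 0.6454) x4=(0.8613, 0.0449, -0.8323)
step 22: x0=(-0.2563, -0.2481, 0.3965) x1=(1.8990, -1.8980, -0.5415) x2=(-1.9332, -0.2646, 1.3192) x3=(1.7764, -1.0857, 0.6892) x4=(0.8992, 0.0585, -0.8479)
step 23: x0=(-0.2545, -0.2427, 0.3960) x1=(1.9265, -1.8945, -0.5169) x2=(-1.9636, -0.2572, 1.2931) x3=(1.7914, -1.0812, 0.7334) x4=(0.9377, 0.0719, -0.8637)
step 24: x0=(-0.2525, -0.2374, 0.3957) x1=(1.9539, -1.8910, -0.4925) x2=(-1.9942, -0.2499, 1.2671) x3=(1.8058, -1.0760, 0.7778) x4=(0.9767, 0.0850, -0.8795)
step 25: x0=(-0.2503, -0.2322, 0.3954) x1=(1.9811, -1.8875, -0.4685) x2=(-2.0251, -0.2427, 1.2414) x3=(1.8198, -1.0702, 0.8225) x4=(1.0162, 0.0979, -0.8954)
step 26: x0=(-0.2478, -0.2272, 0.3951) x1=(2.0082, -1.8839, -0.4447) x2=(-2.0562, -0.2355, 1.2157) x3=(1.8332, -1.0638, 0.8674) x4=(1.0561, 0.1105, -0.9114)
step 27: x0=(-0.2452, -0.2223, 0.3950) x1=(2.0352, -1.8804, -0.4211) x2=(-2.0875, -0.2283, 1.1903) x3=(1.8461, -1.0569, 0.9126) x4=(1.0964, 0.1230, -0.9274)
step 28: x0=(-0.2424, -0.2175, 0.3949) x1=(2.0620, -1.8768, -0.3979) x2=(-2.1191, -0.2212, 1.1649) x3=(1.8586, -1.0494, 0.9579) x4=(1.1372, 0.1351, -0.9435)
step 29: x0=(-0.2393, -0.2128, 0.3948) x1=(2.0887, -1.8731, -0.3749) x2=(-2.1508, -0.2141, 1.1397) x3=(1.8706, -1.0414, 1.0035) x4=(1.1784, 0.1471, -0.9596)
step 30: x0=(-0.2360, -0.2083, 0.3949) x1=(2.1153, -1.8694, -0.3521) x2=(-2.1828, -0.2070, 1.1146) x3=(1.8822, -1.0329, 1.0492) x4=(1.2199, 0.1588, -0.9757)
step 31: x0=(-0.2326, -0.2039, 0.3950) x1=(2.1418, -1.8657, -0.3296) x2=(-2.2150, -0.2000, 1.0897) x3=(1.8933, -1.0240, 1.0951) x4=(1.2618, 0.1704, -0.9918)

(-2.2150, -0.2000, 1.0897)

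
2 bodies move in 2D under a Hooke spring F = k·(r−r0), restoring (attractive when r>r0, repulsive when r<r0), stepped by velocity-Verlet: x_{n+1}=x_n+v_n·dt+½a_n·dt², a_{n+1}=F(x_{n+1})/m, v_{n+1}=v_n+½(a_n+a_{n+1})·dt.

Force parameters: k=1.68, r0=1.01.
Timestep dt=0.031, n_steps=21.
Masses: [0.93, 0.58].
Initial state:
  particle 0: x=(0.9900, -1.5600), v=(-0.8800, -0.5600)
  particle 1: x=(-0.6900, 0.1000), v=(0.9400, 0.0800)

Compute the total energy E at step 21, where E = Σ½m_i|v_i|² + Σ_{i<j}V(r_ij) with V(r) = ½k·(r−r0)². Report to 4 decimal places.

step 0: x0=(0.9900, -1.5600) x1=(-0.6900, 0.1000)
step 1: x0=(0.9619, -1.5765) x1=(-0.6595, 0.1012)
step 2: x0=(0.9322, -1.5914) x1=(-0.6265, 0.0997)
step 3: x0=(0.9009, -1.6047) x1=(-0.5910, 0.0955)
step 4: x0=(0.8683, -1.6163) x1=(-0.5532, 0.0888)
step 5: x0=(0.8343, -1.6262) x1=(-0.5133, 0.0794)
step 6: x0=(0.7990, -1.6347) x1=(-0.4714, 0.0676)
step 7: x0=(0.7626, -1.6415) x1=(-0.4276, 0.0532)
step 8: x0=(0.7251, -1.6469) x1=(-0.3821, 0.0364)
step 9: x0=(0.6867, -1.6507) x1=(-0.3351, 0.0173)
step 10: x0=(0.6474, -1.6532) x1=(-0.2867, -0.0041)
step 11: x0=(0.6074, -1.6544) x1=(-0.2371, -0.0276)
step 12: x0=(0.5666, -1.6543) x1=(-0.1864, -0.0531)
step 13: x0=(0.5254, -1.6530) x1=(-0.1348, -0.0806)
step 14: x0=(0.4836, -1.6505) x1=(-0.0825, -0.1098)
step 15: x0=(0.4415, -1.6471) x1=(-0.0296, -0.1407)
step 16: x0=(0.3991, -1.6427) x1=(0.0238, -0.1731)
step 17: x0=(0.3565, -1.6375) x1=(0.0776, -0.2068)
step 18: x0=(0.3137, -1.6315) x1=(0.1315, -0.2418)
step 19: x0=(0.2709, -1.6248) x1=(0.1857, -0.2779)
step 20: x0=(0.2280, -1.6175) x1=(0.2398, -0.3149)
step 21: x0=(0.1851, -1.6097) x1=(0.2940, -0.3527)
step 0 velocities: v0=(-0.8800, -0.5600) v1=(0.9400, 0.0800)
step 0: KE=0.7640, PE=1.5349, E=2.2990
step 21 velocities: v0=(-1.3831, 0.2579) v1=(1.7467, -1.2315)
step 21: KE=2.2450, PE=0.0532, E=2.2982

2.2982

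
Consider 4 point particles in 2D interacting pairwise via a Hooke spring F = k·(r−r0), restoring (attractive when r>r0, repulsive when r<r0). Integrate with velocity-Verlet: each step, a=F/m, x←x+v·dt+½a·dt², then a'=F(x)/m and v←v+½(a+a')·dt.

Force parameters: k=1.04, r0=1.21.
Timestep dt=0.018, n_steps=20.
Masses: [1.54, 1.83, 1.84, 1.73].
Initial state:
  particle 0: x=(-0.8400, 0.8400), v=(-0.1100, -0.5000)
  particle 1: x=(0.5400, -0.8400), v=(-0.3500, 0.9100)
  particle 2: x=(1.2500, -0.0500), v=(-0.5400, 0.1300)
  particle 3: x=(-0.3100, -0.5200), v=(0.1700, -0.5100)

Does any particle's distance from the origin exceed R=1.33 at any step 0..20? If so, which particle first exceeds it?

step 0: x0=(-0.8400, 0.8400) x1=(0.5400, -0.8400) x2=(1.2500, -0.0500) x3=(-0.3100, -0.5200)
step 1: x0=(-0.8418, 0.8308) x1=(0.5337, -0.8236) x2=(1.2402, -0.0476) x3=(-0.3069, -0.5291)
step 2: x0=(-0.8432, 0.8214) x1=(0.5272, -0.8071) x2=(1.2301, -0.0452) x3=(-0.3039, -0.5382)
step 3: x0=(-0.8443, 0.8117) x1=(0.5208, -0.7904) x2=(1.2198, -0.0426) x3=(-0.3008, -0.5471)
step 4: x0=(-0.8450, 0.8016) x1=(0.5142, -0.7738) x2=(1.2093, -0.0400) x3=(-0.2978, -0.5560)
step 5: x0=(-0.8454, 0.7913) x1=(0.5076, -0.7570) x2=(1.1986, -0.0374) x3=(-0.2947, -0.5648)
step 6: x0=(-0.8454, 0.7807) x1=(0.5009, -0.7401) x2=(1.1877, -0.0346) x3=(-0.2917, -0.5735)
step 7: x0=(-0.8451, 0.7699) x1=(0.4942, -0.7232) x2=(1.1765, -0.0318) x3=(-0.2888, -0.5821)
step 8: x0=(-0.8445, 0.7588) x1=(0.4874, -0.7063) x2=(1.1652, -0.0289) x3=(-0.2858, -0.5906)
step 9: x0=(-0.8435, 0.7474) x1=(0.4805, -0.6892) x2=(1.1537, -0.0259) x3=(-0.2829, -0.5990)
step 10: x0=(-0.8422, 0.7358) x1=(0.4737, -0.6721) x2=(1.1420, -0.0229) x3=(-0.2801, -0.6074)
step 11: x0=(-0.8406, 0.7240) x1=(0.4667, -0.6550) x2=(1.1301, -0.0198) x3=(-0.2772, -0.6157)
step 12: x0=(-0.8387, 0.7119) x1=(0.4598, -0.6378) x2=(1.1181, -0.0166) x3=(-0.2745, -0.6239)
step 13: x0=(-0.8364, 0.6996) x1=(0.4527, -0.6206) x2=(1.1059, -0.0134) x3=(-0.2718, -0.6320)
step 14: x0=(-0.8339, 0.6871) x1=(0.4457, -0.6033) x2=(1.0935, -0.0100) x3=(-0.2691, -0.6401)
step 15: x0=(-0.8311, 0.6744) x1=(0.4386, -0.5860) x2=(1.0810, -0.0066) x3=(-0.2665, -0.6481)
step 16: x0=(-0.8280, 0.6615) x1=(0.4315, -0.5686) x2=(1.0684, -0.0032) x3=(-0.2640, -0.6561)
step 17: x0=(-0.8247, 0.6485) x1=(0.4244, -0.5512) x2=(1.0556, 0.0004) x3=(-0.2616, -0.6640)
step 18: x0=(-0.8211, 0.6352) x1=(0.4172, -0.5337) x2=(1.0427, 0.0040) x3=(-0.2592, -0.6719)
step 19: x0=(-0.8172, 0.6218) x1=(0.4100, -0.5163) x2=(1.0297, 0.0077) x3=(-0.2569, -0.6797)
step 20: x0=(-0.8131, 0.6082) x1=(0.4028, -0.4987) x2=(1.0166, 0.0114) x3=(-0.2546, -0.6875)

no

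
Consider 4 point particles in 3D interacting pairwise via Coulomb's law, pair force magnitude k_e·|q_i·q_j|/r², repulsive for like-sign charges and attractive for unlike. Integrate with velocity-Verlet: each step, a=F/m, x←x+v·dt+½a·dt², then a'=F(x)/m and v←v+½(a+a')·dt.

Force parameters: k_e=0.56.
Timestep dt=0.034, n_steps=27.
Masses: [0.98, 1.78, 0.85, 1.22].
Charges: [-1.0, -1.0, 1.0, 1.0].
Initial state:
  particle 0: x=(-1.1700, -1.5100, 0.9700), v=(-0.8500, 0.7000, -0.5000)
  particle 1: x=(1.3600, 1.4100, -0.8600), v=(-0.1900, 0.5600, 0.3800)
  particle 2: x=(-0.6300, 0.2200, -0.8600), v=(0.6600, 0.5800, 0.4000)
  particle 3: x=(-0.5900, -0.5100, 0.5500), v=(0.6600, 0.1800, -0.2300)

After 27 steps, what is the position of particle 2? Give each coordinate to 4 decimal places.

(0.0105, 0.8290, -0.5614)

step 0: x0=(-1.1700, -1.5100, 0.9700) x1=(1.3600, 1.4100, -0.8600) x2=(-0.6300, 0.2200, -0.8600) x3=(-0.5900, -0.5100, 0.5500)
step 1: x0=(-1.1988, -1.4860, 0.9529) x1=(1.3535, 1.4290, -0.8471) x2=(-0.6075, 0.2398, -0.8465) x3=(-0.5676, -0.5041, 0.5423)
step 2: x0=(-1.2274, -1.4616, 0.9356) x1=(1.3469, 1.4480, -0.8341) x2=(-0.5849, 0.2597, -0.8332) x3=(-0.5454, -0.4984, 0.5349)
step 3: x0=(-1.2557, -1.4369, 0.9181) x1=(1.3403, 1.4669, -0.8212) x2=(-0.5623, 0.2798, -0.8200) x3=(-0.5233, -0.4932, 0.5278)
step 4: x0=(-1.2838, -1.4117, 0.9004) x1=(1.3336, 1.4858, -0.8082) x2=(-0.5395, 0.3000, -0.8071) x3=(-0.5013, -0.4882, 0.5209)
step 5: x0=(-1.3116, -1.3863, 0.8826) x1=(1.3268, 1.5046, -0.7953) x2=(-0.5167, 0.3204, -0.7944) x3=(-0.4796, -0.4836, 0.5143)
step 6: x0=(-1.3392, -1.3605, 0.8645) x1=(1.3199, 1.5234, -0.7823) x2=(-0.4938, 0.3410, -0.7818) x3=(-0.4580, -0.4793, 0.5080)
step 7: x0=(-1.3665, -1.3344, 0.8464) x1=(1.3130, 1.5421, -0.7693) x2=(-0.4707, 0.3618, -0.7695) x3=(-0.4365, -0.4752, 0.5019)
step 8: x0=(-1.3935, -1.3080, 0.8280) x1=(1.3060, 1.5607, -0.7563) x2=(-0.4476, 0.3827, -0.7573) x3=(-0.4153, -0.4715, 0.4961)
step 9: x0=(-1.4202, -1.2813, 0.8095) x1=(1.2989, 1.5793, -0.7433) x2=(-0.4244, 0.4039, -0.7454) x3=(-0.3942, -0.4680, 0.4905)
step 10: x0=(-1.4466, -1.2544, 0.7909) x1=(1.2917, 1.5978, -0.7303) x2=(-0.4012, 0.4252, -0.7336) x3=(-0.3733, -0.4648, 0.4851)
step 11: x0=(-1.4727, -1.2272, 0.7721) x1=(1.2844, 1.6163, -0.7173) x2=(-0.3778, 0.4468, -0.7220) x3=(-0.3526, -0.4619, 0.4800)
step 12: x0=(-1.4985, -1.1997, 0.7533) x1=(1.2771, 1.6347, -0.7043) x2=(-0.3543, 0.4686, -0.7107) x3=(-0.3320, -0.4592, 0.4750)
step 13: x0=(-1.5240, -1.1721, 0.7343) x1=(1.2697, 1.6530, -0.6912) x2=(-0.3308, 0.4906, -0.6995) x3=(-0.3117, -0.4567, 0.4703)
step 14: x0=(-1.5492, -1.1442, 0.7152) x1=(1.2621, 1.6713, -0.6782) x2=(-0.3071, 0.5129, -0.6885) x3=(-0.2915, -0.4545, 0.4658)
step 15: x0=(-1.5741, -1.1162, 0.6960) x1=(1.2545, 1.6894, -0.6651) x2=(-0.2834, 0.5354, -0.6777) x3=(-0.2715, -0.4525, 0.4615)
step 16: x0=(-1.5987, -1.0879, 0.6767) x1=(1.2469, 1.7075, -0.6520) x2=(-0.2595, 0.5582, -0.6671) x3=(-0.2517, -0.4507, 0.4574)
step 17: x0=(-1.6230, -1.0595, 0.6573) x1=(1.2391, 1.7255, -0.6389) x2=(-0.2356, 0.5813, -0.6567) x3=(-0.2321, -0.4491, 0.4534)
step 18: x0=(-1.6471, -1.0310, 0.6378) x1=(1.2312, 1.7435, -0.6258) x2=(-0.2115, 0.6046, -0.6464) x3=(-0.2126, -0.4477, 0.4497)
step 19: x0=(-1.6708, -1.0023, 0.6183) x1=(1.2232, 1.7613, -0.6127) x2=(-0.1874, 0.6283, -0.6363) x3=(-0.1933, -0.4465, 0.4461)
step 20: x0=(-1.6943, -0.9735, 0.5987) x1=(1.2152, 1.7791, -0.5996) x2=(-0.1631, 0.6522, -0.6264) x3=(-0.1742, -0.4454, 0.4426)
step 21: x0=(-1.7175, -0.9445, 0.5790) x1=(1.2070, 1.7967, -0.5865) x2=(-0.1387, 0.6765, -0.6167) x3=(-0.1552, -0.4446, 0.4393)
step 22: x0=(-1.7405, -0.9154, 0.5593) x1=(1.1988, 1.8143, -0.5734) x2=(-0.1142, 0.7010, -0.6071) x3=(-0.1364, -0.4439, 0.4362)
step 23: x0=(-1.7631, -0.8863, 0.5395) x1=(1.1904, 1.8317, -0.5602) x2=(-0.0895, 0.7259, -0.5977) x3=(-0.1177, -0.4434, 0.4332)
step 24: x0=(-1.7856, -0.8570, 0.5197) x1=(1.1819, 1.8491, -0.5471) x2=(-0.0647, 0.7512, -0.5884) x3=(-0.0992, -0.4430, 0.4303)
step 25: x0=(-1.8077, -0.8277, 0.4998) x1=(1.1734, 1.8663, -0.5339) x2=(-0.0398, 0.7767, -0.5793) x3=(-0.0808, -0.4428, 0.4276)
step 26: x0=(-1.8297, -0.7982, 0.4799) x1=(1.1647, 1.8834, -0.5207) x2=(-0.0147, 0.8027, -0.5703) x3=(-0.0625, -0.4428, 0.4250)
step 27: x0=(-1.8514, -0.7687, 0.4599) x1=(1.1559, 1.9004, -0.5076) x2=(0.0105, 0.8290, -0.5614) x3=(-0.0444, -0.4428, 0.4224)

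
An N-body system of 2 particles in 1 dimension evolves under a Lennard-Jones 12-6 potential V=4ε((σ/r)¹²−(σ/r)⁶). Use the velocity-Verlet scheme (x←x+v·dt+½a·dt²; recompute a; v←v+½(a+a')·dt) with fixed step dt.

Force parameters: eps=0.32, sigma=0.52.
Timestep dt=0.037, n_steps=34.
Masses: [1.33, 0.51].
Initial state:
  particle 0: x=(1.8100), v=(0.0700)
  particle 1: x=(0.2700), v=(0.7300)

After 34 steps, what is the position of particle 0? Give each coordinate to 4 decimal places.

(1.8458)

step 0: x0=(1.8100) x1=(0.2700)
step 1: x0=(1.8126) x1=(0.2970)
step 2: x0=(1.8152) x1=(0.3241)
step 3: x0=(1.8177) x1=(0.3511)
step 4: x0=(1.8203) x1=(0.3782)
step 5: x0=(1.8228) x1=(0.4053)
step 6: x0=(1.8254) x1=(0.4325)
step 7: x0=(1.8279) x1=(0.4597)
step 8: x0=(1.8304) x1=(0.4870)
step 9: x0=(1.8329) x1=(0.5143)
step 10: x0=(1.8353) x1=(0.5416)
step 11: x0=(1.8378) x1=(0.5690)
step 12: x0=(1.8402) x1=(0.5965)
step 13: x0=(1.8425) x1=(0.6241)
step 14: x0=(1.8449) x1=(0.6518)
step 15: x0=(1.8471) x1=(0.6796)
step 16: x0=(1.8494) x1=(0.7075)
step 17: x0=(1.8515) x1=(0.7356)
step 18: x0=(1.8536) x1=(0.7639)
step 19: x0=(1.8557) x1=(0.7924)
step 20: x0=(1.8576) x1=(0.8212)
step 21: x0=(1.8594) x1=(0.8503)
step 22: x0=(1.8610) x1=(0.8797)
step 23: x0=(1.8625) x1=(0.9096)
step 24: x0=(1.8638) x1=(0.9400)
step 25: x0=(1.8648) x1=(0.9711)
step 26: x0=(1.8656) x1=(1.0030)
step 27: x0=(1.8659) x1=(1.0359)
step 28: x0=(1.8657) x1=(1.0702)
step 29: x0=(1.8648) x1=(1.1062)
step 30: x0=(1.8631) x1=(1.1444)
step 31: x0=(1.8603) x1=(1.1855)
step 32: x0=(1.8560) x1=(1.2304)
step 33: x0=(1.8504) x1=(1.2790)
step 34: x0=(1.8458) x1=(1.3247)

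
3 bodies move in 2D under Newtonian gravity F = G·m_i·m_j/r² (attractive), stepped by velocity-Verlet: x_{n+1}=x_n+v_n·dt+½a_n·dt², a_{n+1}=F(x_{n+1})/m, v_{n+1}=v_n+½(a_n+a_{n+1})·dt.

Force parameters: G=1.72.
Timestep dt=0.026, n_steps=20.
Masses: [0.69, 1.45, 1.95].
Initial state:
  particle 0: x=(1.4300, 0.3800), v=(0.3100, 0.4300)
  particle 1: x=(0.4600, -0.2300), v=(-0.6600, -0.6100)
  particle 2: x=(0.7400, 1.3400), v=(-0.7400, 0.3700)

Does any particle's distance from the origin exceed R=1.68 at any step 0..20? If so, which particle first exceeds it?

step 0: x0=(1.4300, 0.3800) x1=(0.4600, -0.2300) x2=(0.7400, 1.3400)
step 1: x0=(1.4370, 0.3915) x1=(0.4432, -0.2453) x2=(0.7209, 1.3491)
step 2: x0=(1.4421, 0.4036) x1=(0.4270, -0.2594) x2=(0.7020, 1.3570)
step 3: x0=(1.4453, 0.4163) x1=(0.4114, -0.2723) x2=(0.6833, 1.3640)
step 4: x0=(1.4466, 0.4296) x1=(0.3964, -0.2842) x2=(0.6649, 1.3699)
step 5: x0=(1.4460, 0.4435) x1=(0.3819, -0.2950) x2=(0.6467, 1.3747)
step 6: x0=(1.4437, 0.4580) x1=(0.3679, -0.3047) x2=(0.6287, 1.3787)
step 7: x0=(1.4395, 0.4730) x1=(0.3545, -0.3134) x2=(0.6111, 1.3816)
step 8: x0=(1.4336, 0.4886) x1=(0.3415, -0.3211) x2=(0.5937, 1.3836)
step 9: x0=(1.4260, 0.5047) x1=(0.3289, -0.3277) x2=(0.5766, 1.3846)
step 10: x0=(1.4165, 0.5214) x1=(0.3168, -0.3334) x2=(0.5597, 1.3847)
step 11: x0=(1.4053, 0.5386) x1=(0.3052, -0.3380) x2=(0.5432, 1.3838)
step 12: x0=(1.3924, 0.5564) x1=(0.2940, -0.3417) x2=(0.5270, 1.3820)
step 13: x0=(1.3776, 0.5747) x1=(0.2831, -0.3443) x2=(0.5111, 1.3793)
step 14: x0=(1.3610, 0.5937) x1=(0.2727, -0.3460) x2=(0.4956, 1.3756)
step 15: x0=(1.3426, 0.6132) x1=(0.2627, -0.3466) x2=(0.4805, 1.3710)
step 16: x0=(1.3222, 0.6333) x1=(0.2530, -0.3463) x2=(0.4657, 1.3654)
step 17: x0=(1.2999, 0.6540) x1=(0.2437, -0.3449) x2=(0.4513, 1.3588)
step 18: x0=(1.2756, 0.6754) x1=(0.2348, -0.3426) x2=(0.4374, 1.3513)
step 19: x0=(1.2492, 0.6975) x1=(0.2263, -0.3391) x2=(0.4239, 1.3427)
step 20: x0=(1.2207, 0.7202) x1=(0.2181, -0.3347) x2=(0.4110, 1.3331)

no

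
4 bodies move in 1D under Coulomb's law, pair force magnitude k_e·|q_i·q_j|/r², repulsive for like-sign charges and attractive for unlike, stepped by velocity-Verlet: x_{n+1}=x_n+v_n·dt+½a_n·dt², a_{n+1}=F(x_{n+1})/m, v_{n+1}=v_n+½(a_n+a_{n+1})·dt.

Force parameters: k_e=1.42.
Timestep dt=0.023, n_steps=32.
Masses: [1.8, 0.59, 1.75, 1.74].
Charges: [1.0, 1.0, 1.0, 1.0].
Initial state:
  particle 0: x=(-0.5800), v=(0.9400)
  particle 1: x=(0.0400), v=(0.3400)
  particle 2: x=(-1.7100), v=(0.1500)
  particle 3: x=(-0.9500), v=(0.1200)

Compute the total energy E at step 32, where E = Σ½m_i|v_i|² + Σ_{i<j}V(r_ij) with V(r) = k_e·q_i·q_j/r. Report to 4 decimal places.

step 0: x0=(-0.5800) x1=(0.0400) x2=(-1.7100) x3=(-0.9500)
step 1: x0=(-0.5572) x1=(0.0503) x2=(-1.7072) x3=(-0.9487)
step 2: x0=(-0.5326) x1=(0.0658) x2=(-1.7055) x3=(-0.9498)
step 3: x0=(-0.5064) x1=(0.0865) x2=(-1.7051) x3=(-0.9531)
step 4: x0=(-0.4790) x1=(0.1123) x2=(-1.7059) x3=(-0.9582)
step 5: x0=(-0.4506) x1=(0.1433) x2=(-1.7078) x3=(-0.9648)
step 6: x0=(-0.4217) x1=(0.1794) x2=(-1.7109) x3=(-0.9726)
step 7: x0=(-0.3923) x1=(0.2202) x2=(-1.7152) x3=(-0.9814)
step 8: x0=(-0.3625) x1=(0.2657) x2=(-1.7206) x3=(-0.9908)
step 9: x0=(-0.3325) x1=(0.3155) x2=(-1.7272) x3=(-1.0009)
step 10: x0=(-0.3024) x1=(0.3694) x2=(-1.7350) x3=(-1.0113)
step 11: x0=(-0.2721) x1=(0.4271) x2=(-1.7438) x3=(-1.0220)
step 12: x0=(-0.2418) x1=(0.4883) x2=(-1.7538) x3=(-1.0329)
step 13: x0=(-0.2114) x1=(0.5526) x2=(-1.7648) x3=(-1.0438)
step 14: x0=(-0.1809) x1=(0.6199) x2=(-1.7770) x3=(-1.0546)
step 15: x0=(-0.1504) x1=(0.6898) x2=(-1.7902) x3=(-1.0654)
step 16: x0=(-0.1198) x1=(0.7622) x2=(-1.8045) x3=(-1.0760)
step 17: x0=(-0.0892) x1=(0.8367) x2=(-1.8198) x3=(-1.0863)
step 18: x0=(-0.0585) x1=(0.9133) x2=(-1.8360) x3=(-1.0964)
step 19: x0=(-0.0277) x1=(0.9917) x2=(-1.8533) x3=(-1.1063)
step 20: x0=(0.0032) x1=(1.0718) x2=(-1.8715) x3=(-1.1158)
step 21: x0=(0.0342) x1=(1.1534) x2=(-1.8907) x3=(-1.1250)
step 22: x0=(0.0652) x1=(1.2364) x2=(-1.9107) x3=(-1.1339)
step 23: x0=(0.0964) x1=(1.3207) x2=(-1.9316) x3=(-1.1424)
step 24: x0=(0.1276) x1=(1.4061) x2=(-1.9533) x3=(-1.1506)
step 25: x0=(0.1590) x1=(1.4927) x2=(-1.9759) x3=(-1.1585)
step 26: x0=(0.1904) x1=(1.5802) x2=(-1.9992) x3=(-1.1660)
step 27: x0=(0.2219) x1=(1.6687) x2=(-2.0232) x3=(-1.1732)
step 28: x0=(0.2536) x1=(1.7581) x2=(-2.0480) x3=(-1.1801)
step 29: x0=(0.2853) x1=(1.8482) x2=(-2.0734) x3=(-1.1866)
step 30: x0=(0.3171) x1=(1.9391) x2=(-2.0995) x3=(-1.1929)
step 31: x0=(0.3491) x1=(2.0306) x2=(-2.1262) x3=(-1.1988)
step 32: x0=(0.3811) x1=(2.1229) x2=(-2.1535) x3=(-1.2045)
step 0 velocities: v0=(0.9400) v1=(0.3400) v2=(0.1500) v3=(0.1200)
step 0: KE=0.8616, PE=11.4990, E=12.3605
step 32 velocities: v0=(1.3941) v1=(4.0226) v2=(-1.1996) v3=(-0.2412)
step 32: KE=7.8326, PE=4.5262, E=12.3588

12.3588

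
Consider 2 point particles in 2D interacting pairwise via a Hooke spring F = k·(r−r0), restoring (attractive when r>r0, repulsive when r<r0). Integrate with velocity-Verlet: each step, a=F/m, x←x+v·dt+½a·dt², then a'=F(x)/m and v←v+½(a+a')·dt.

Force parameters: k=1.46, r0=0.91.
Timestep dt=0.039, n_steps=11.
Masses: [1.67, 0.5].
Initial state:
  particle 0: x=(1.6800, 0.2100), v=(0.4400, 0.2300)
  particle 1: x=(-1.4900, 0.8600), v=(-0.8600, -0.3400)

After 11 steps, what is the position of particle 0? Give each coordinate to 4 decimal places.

step 0: x0=(1.6800, 0.2100) x1=(-1.4900, 0.8600)
step 1: x0=(1.6956, 0.2193) x1=(-1.5185, 0.8457)
step 2: x0=(1.7082, 0.2292) x1=(-1.5367, 0.8294)
step 3: x0=(1.7176, 0.2396) x1=(-1.5444, 0.8112)
step 4: x0=(1.7239, 0.2506) x1=(-1.5416, 0.7911)
step 5: x0=(1.7271, 0.2622) x1=(-1.5283, 0.7693)
step 6: x0=(1.7271, 0.2742) x1=(-1.5046, 0.7458)
step 7: x0=(1.7240, 0.2867) x1=(-1.4705, 0.7209)
step 8: x0=(1.7178, 0.2995) x1=(-1.4262, 0.6945)
step 9: x0=(1.7087, 0.3128) x1=(-1.3719, 0.6669)
step 10: x0=(1.6967, 0.3264) x1=(-1.3080, 0.6382)
step 11: x0=(1.6819, 0.3403) x1=(-1.2348, 0.6085)

(1.6819, 0.3403)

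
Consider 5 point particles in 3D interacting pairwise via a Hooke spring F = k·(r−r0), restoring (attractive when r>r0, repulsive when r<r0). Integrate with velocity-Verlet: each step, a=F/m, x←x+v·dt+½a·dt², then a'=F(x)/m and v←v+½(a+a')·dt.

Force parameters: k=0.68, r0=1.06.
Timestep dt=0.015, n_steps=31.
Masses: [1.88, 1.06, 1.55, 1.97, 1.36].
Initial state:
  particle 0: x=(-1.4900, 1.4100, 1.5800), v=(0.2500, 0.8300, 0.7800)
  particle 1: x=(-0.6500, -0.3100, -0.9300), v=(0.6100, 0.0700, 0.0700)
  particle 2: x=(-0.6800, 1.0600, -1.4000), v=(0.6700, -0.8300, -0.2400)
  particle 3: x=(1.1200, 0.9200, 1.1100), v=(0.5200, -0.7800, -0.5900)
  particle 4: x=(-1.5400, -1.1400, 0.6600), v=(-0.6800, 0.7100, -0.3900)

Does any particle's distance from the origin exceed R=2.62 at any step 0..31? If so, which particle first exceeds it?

step 0: x0=(-1.4900, 1.4100, 1.5800) x1=(-0.6500, -0.3100, -0.9300) x2=(-0.6800, 1.0600, -1.4000) x3=(1.1200, 0.9200, 1.1100) x4=(-1.5400, -1.1400, 0.6600)
step 1: x0=(-1.4861, 1.4223, 1.5915) x1=(-0.6408, -0.3088, -0.9287) x2=(-0.6699, 1.0475, -1.4033) x3=(1.1276, 0.9082, 1.1010) x4=(-1.5500, -1.1291, 0.6541)
step 2: x0=(-1.4821, 1.4344, 1.6027) x1=(-0.6317, -0.3073, -0.9269) x2=(-0.6599, 1.0348, -1.4062) x3=(1.1347, 0.8963, 1.0918) x4=(-1.5598, -1.1176, 0.6480)
step 3: x0=(-1.4778, 1.4462, 1.6134) x1=(-0.6225, -0.3056, -0.9245) x2=(-0.6498, 1.0219, -1.4085) x3=(1.1414, 0.8843, 1.0824) x4=(-1.5691, -1.1056, 0.6418)
step 4: x0=(-1.4733, 1.4577, 1.6238) x1=(-0.6132, -0.3036, -0.9216) x2=(-0.6398, 1.0089, -1.4104) x3=(1.1476, 0.8721, 1.0728) x4=(-1.5782, -1.0931, 0.6355)
step 5: x0=(-1.4685, 1.4689, 1.6339) x1=(-0.6040, -0.3013, -0.9183) x2=(-0.6297, 0.9958, -1.4117) x3=(1.1534, 0.8598, 1.0629) x4=(-1.5869, -1.0801, 0.6290)
step 6: x0=(-1.4636, 1.4798, 1.6435) x1=(-0.5948, -0.2988, -0.9144) x2=(-0.6196, 0.9825, -1.4125) x3=(1.1588, 0.8474, 1.0528) x4=(-1.5953, -1.0665, 0.6225)
step 7: x0=(-1.4584, 1.4905, 1.6528) x1=(-0.5855, -0.2960, -0.9099) x2=(-0.6096, 0.9690, -1.4129) x3=(1.1636, 0.8348, 1.0425) x4=(-1.6033, -1.0524, 0.6157)
step 8: x0=(-1.4531, 1.5009, 1.6616) x1=(-0.5763, -0.2929, -0.9050) x2=(-0.5995, 0.9555, -1.4127) x3=(1.1681, 0.8222, 1.0320) x4=(-1.6110, -1.0378, 0.6089)
step 9: x0=(-1.4475, 1.5110, 1.6701) x1=(-0.5671, -0.2895, -0.8996) x2=(-0.5894, 0.9418, -1.4120) x3=(1.1721, 0.8094, 1.0213) x4=(-1.6183, -1.0227, 0.6020)
step 10: x0=(-1.4416, 1.5208, 1.6781) x1=(-0.5578, -0.2859, -0.8936) x2=(-0.5794, 0.9280, -1.4108) x3=(1.1756, 0.7965, 1.0103) x4=(-1.6253, -1.0071, 0.5949)
step 11: x0=(-1.4356, 1.5303, 1.6858) x1=(-0.5486, -0.2821, -0.8872) x2=(-0.5694, 0.9141, -1.4091) x3=(1.1787, 0.7835, 0.9992) x4=(-1.6319, -0.9911, 0.5877)
step 12: x0=(-1.4293, 1.5395, 1.6931) x1=(-0.5393, -0.2779, -0.8802) x2=(-0.5594, 0.9000, -1.4070) x3=(1.1814, 0.7704, 0.9879) x4=(-1.6381, -0.9745, 0.5804)
step 13: x0=(-1.4229, 1.5484, 1.6999) x1=(-0.5301, -0.2736, -0.8728) x2=(-0.5494, 0.8859, -1.4043) x3=(1.1836, 0.7572, 0.9763) x4=(-1.6440, -0.9574, 0.5730)
step 14: x0=(-1.4162, 1.5570, 1.7064) x1=(-0.5209, -0.2689, -0.8648) x2=(-0.5394, 0.8717, -1.4012) x3=(1.1854, 0.7439, 0.9646) x4=(-1.6495, -0.9399, 0.5654)
step 15: x0=(-1.4093, 1.5653, 1.7125) x1=(-0.5117, -0.2640, -0.8564) x2=(-0.5294, 0.8573, -1.3975) x3=(1.1867, 0.7305, 0.9527) x4=(-1.6546, -0.9219, 0.5578)
step 16: x0=(-1.4021, 1.5733, 1.7181) x1=(-0.5025, -0.2589, -0.8474) x2=(-0.5195, 0.8429, -1.3934) x3=(1.1876, 0.7170, 0.9406) x4=(-1.6594, -0.9035, 0.5501)
step 17: x0=(-1.3948, 1.5810, 1.7233) x1=(-0.4933, -0.2535, -0.8380) x2=(-0.5096, 0.8284, -1.3888) x3=(1.1880, 0.7035, 0.9283) x4=(-1.6638, -0.8846, 0.5423)
step 18: x0=(-1.3872, 1.5884, 1.7281) x1=(-0.4841, -0.2479, -0.8281) x2=(-0.4997, 0.8138, -1.3837) x3=(1.1880, 0.6899, 0.9159) x4=(-1.6678, -0.8653, 0.5344)
step 19: x0=(-1.3794, 1.5954, 1.7325) x1=(-0.4750, -0.2421, -0.8178) x2=(-0.4898, 0.7992, -1.3781) x3=(1.1876, 0.6761, 0.9032) x4=(-1.6715, -0.8455, 0.5264)
step 20: x0=(-1.3714, 1.6022, 1.7365) x1=(-0.4659, -0.2360, -0.8069) x2=(-0.4800, 0.7845, -1.3721) x3=(1.1868, 0.6624, 0.8905) x4=(-1.6747, -0.8253, 0.5183)
step 21: x0=(-1.3632, 1.6086, 1.7401) x1=(-0.4568, -0.2297, -0.7956) x2=(-0.4701, 0.7697, -1.3656) x3=(1.1855, 0.6485, 0.8775) x4=(-1.6776, -0.8047, 0.5101)
step 22: x0=(-1.3548, 1.6147, 1.7432) x1=(-0.4477, -0.2232, -0.7838) x2=(-0.4604, 0.7549, -1.3586) x3=(1.1838, 0.6346, 0.8644) x4=(-1.6801, -0.7837, 0.5018)
step 23: x0=(-1.3462, 1.6205, 1.7460) x1=(-0.4387, -0.2164, -0.7716) x2=(-0.4506, 0.7400, -1.3511) x3=(1.1816, 0.6206, 0.8511) x4=(-1.6822, -0.7622, 0.4935)
step 24: x0=(-1.3373, 1.6260, 1.7483) x1=(-0.4297, -0.2094, -0.7589) x2=(-0.4409, 0.7251, -1.3433) x3=(1.1791, 0.6066, 0.8377) x4=(-1.6840, -0.7404, 0.4851)
step 25: x0=(-1.3283, 1.6312, 1.7502) x1=(-0.4207, -0.2022, -0.7458) x2=(-0.4312, 0.7101, -1.3349) x3=(1.1761, 0.5926, 0.8241) x4=(-1.6853, -0.7182, 0.4766)
step 26: x0=(-1.3190, 1.6360, 1.7517) x1=(-0.4118, -0.1948, -0.7322) x2=(-0.4216, 0.6952, -1.3261) x3=(1.1727, 0.5784, 0.8104) x4=(-1.6863, -0.6956, 0.4680)
step 27: x0=(-1.3095, 1.6405, 1.7527) x1=(-0.4029, -0.1872, -0.7182) x2=(-0.4120, 0.6801, -1.3169) x3=(1.1689, 0.5643, 0.7965) x4=(-1.6869, -0.6726, 0.4594)
step 28: x0=(-1.2998, 1.6447, 1.7534) x1=(-0.3941, -0.1793, -0.7038) x2=(-0.4025, 0.6651, -1.3072) x3=(1.1647, 0.5501, 0.7825) x4=(-1.6871, -0.6493, 0.4508)
step 29: x0=(-1.2899, 1.6486, 1.7536) x1=(-0.3853, -0.1713, -0.6889) x2=(-0.3929, 0.6501, -1.2972) x3=(1.1601, 0.5359, 0.7684) x4=(-1.6869, -0.6256, 0.4420)
step 30: x0=(-1.2798, 1.6521, 1.7534) x1=(-0.3765, -0.1631, -0.6736) x2=(-0.3835, 0.6350, -1.2866) x3=(1.1550, 0.5216, 0.7542) x4=(-1.6864, -0.6016, 0.4333)
step 31: x0=(-1.2695, 1.6554, 1.7528) x1=(-0.3678, -0.1547, -0.6580) x2=(-0.3741, 0.6200, -1.2757) x3=(1.1496, 0.5073, 0.7398) x4=(-1.6854, -0.5772, 0.4244)

yes, particle 0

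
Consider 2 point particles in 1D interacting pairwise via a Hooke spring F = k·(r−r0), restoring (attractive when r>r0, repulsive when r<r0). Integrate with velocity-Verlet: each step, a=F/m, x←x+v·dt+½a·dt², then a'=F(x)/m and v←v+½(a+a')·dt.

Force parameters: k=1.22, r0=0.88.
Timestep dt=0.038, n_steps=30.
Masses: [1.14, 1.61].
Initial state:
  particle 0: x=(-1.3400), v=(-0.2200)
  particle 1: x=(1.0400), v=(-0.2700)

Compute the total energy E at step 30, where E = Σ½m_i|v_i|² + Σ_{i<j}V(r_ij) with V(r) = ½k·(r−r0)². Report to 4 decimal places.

step 0: x0=(-1.3400) x1=(1.0400)
step 1: x0=(-1.3472) x1=(1.0289)
step 2: x0=(-1.3521) x1=(1.0162)
step 3: x0=(-1.3547) x1=(1.0019)
step 4: x0=(-1.3550) x1=(0.9859)
step 5: x0=(-1.3530) x1=(0.9683)
step 6: x0=(-1.3489) x1=(0.9492)
step 7: x0=(-1.3425) x1=(0.9285)
step 8: x0=(-1.3340) x1=(0.9063)
step 9: x0=(-1.3234) x1=(0.8826)
step 10: x0=(-1.3107) x1=(0.8574)
step 11: x0=(-1.2960) x1=(0.8309)
step 12: x0=(-1.2794) x1=(0.8030)
step 13: x0=(-1.2610) x1=(0.7737)
step 14: x0=(-1.2408) x1=(0.7432)
step 15: x0=(-1.2188) x1=(0.7115)
step 16: x0=(-1.1953) x1=(0.6786)
step 17: x0=(-1.1702) x1=(0.6447)
step 18: x0=(-1.1436) x1=(0.6097)
step 19: x0=(-1.1157) x1=(0.5738)
step 20: x0=(-1.0866) x1=(0.5370)
step 21: x0=(-1.0563) x1=(0.4994)
step 22: x0=(-1.0250) x1=(0.4610)
step 23: x0=(-0.9927) x1=(0.4220)
step 24: x0=(-0.9596) x1=(0.3824)
step 25: x0=(-0.9258) x1=(0.3422)
step 26: x0=(-0.8914) x1=(0.3017)
step 27: x0=(-0.8565) x1=(0.2608)
step 28: x0=(-0.8212) x1=(0.2197)
step 29: x0=(-0.7857) x1=(0.1783)
step 30: x0=(-0.7501) x1=(0.1369)
step 0 velocities: v0=(-0.2200) v1=(-0.2700)
step 0: KE=0.0863, PE=1.3725, E=1.4588
step 30 velocities: v0=(0.9380) v1=(-1.0899)
step 30: KE=1.4578, PE=0.0000, E=1.4579

1.4579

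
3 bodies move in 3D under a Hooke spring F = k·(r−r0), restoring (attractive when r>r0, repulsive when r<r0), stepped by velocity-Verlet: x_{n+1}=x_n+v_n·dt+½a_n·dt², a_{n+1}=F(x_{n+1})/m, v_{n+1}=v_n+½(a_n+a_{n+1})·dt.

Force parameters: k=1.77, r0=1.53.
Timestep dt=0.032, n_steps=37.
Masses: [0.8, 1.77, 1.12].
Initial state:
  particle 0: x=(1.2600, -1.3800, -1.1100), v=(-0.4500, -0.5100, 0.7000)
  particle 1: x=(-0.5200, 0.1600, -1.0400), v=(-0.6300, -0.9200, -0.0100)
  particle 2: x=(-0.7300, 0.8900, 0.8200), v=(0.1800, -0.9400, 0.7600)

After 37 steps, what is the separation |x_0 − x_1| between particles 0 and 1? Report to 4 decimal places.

step 0: x0=(1.2600, -1.3800, -1.1100) x1=(-0.5200, 0.1600, -1.0400) x2=(-0.7300, 0.8900, 0.8200)
step 1: x0=(1.2436, -1.3942, -1.0863) x1=(-0.5399, 0.1304, -1.0401) x2=(-0.7233, 0.8587, 0.8431)
step 2: x0=(1.2233, -1.4044, -1.0601) x1=(-0.5591, 0.1004, -1.0398) x2=(-0.7147, 0.8251, 0.8636)
step 3: x0=(1.1990, -1.4105, -1.0314) x1=(-0.5778, 0.0701, -1.0389) x2=(-0.7042, 0.7891, 0.8816)
step 4: x0=(1.1710, -1.4126, -1.0003) x1=(-0.5959, 0.0394, -1.0376) x2=(-0.6920, 0.7508, 0.8971)
step 5: x0=(1.1394, -1.4110, -0.9668) x1=(-0.6135, 0.0084, -1.0357) x2=(-0.6781, 0.7103, 0.9100)
step 6: x0=(1.1042, -1.4057, -0.9311) x1=(-0.6304, -0.0228, -1.0333) x2=(-0.6625, 0.6677, 0.9205)
step 7: x0=(1.0656, -1.3969, -0.8932) x1=(-0.6469, -0.0543, -1.0304) x2=(-0.6454, 0.6229, 0.9286)
step 8: x0=(1.0239, -1.3848, -0.8532) x1=(-0.6628, -0.0860, -1.0268) x2=(-0.6268, 0.5761, 0.9343)
step 9: x0=(0.9792, -1.3696, -0.8113) x1=(-0.6782, -0.1180, -1.0227) x2=(-0.6069, 0.5275, 0.9376)
step 10: x0=(0.9317, -1.3515, -0.7675) x1=(-0.6931, -0.1500, -1.0180) x2=(-0.5857, 0.4770, 0.9388)
step 11: x0=(0.8816, -1.3308, -0.7220) x1=(-0.7076, -0.1823, -1.0128) x2=(-0.5635, 0.4249, 0.9378)
step 12: x0=(0.8292, -1.3077, -0.6750) x1=(-0.7217, -0.2146, -1.0070) x2=(-0.5402, 0.3712, 0.9348)
step 13: x0=(0.7748, -1.2824, -0.6265) x1=(-0.7354, -0.2471, -1.0006) x2=(-0.5160, 0.3161, 0.9299)
step 14: x0=(0.7185, -1.2552, -0.5768) x1=(-0.7488, -0.2795, -0.9936) x2=(-0.4911, 0.2598, 0.9232)
step 15: x0=(0.6607, -1.2263, -0.5259) x1=(-0.7618, -0.3120, -0.9861) x2=(-0.4655, 0.2023, 0.9149)
step 16: x0=(0.6016, -1.1961, -0.4741) x1=(-0.7747, -0.3446, -0.9781) x2=(-0.4394, 0.1438, 0.9050)
step 17: x0=(0.5415, -1.1649, -0.4214) x1=(-0.7873, -0.3770, -0.9697) x2=(-0.4130, 0.0845, 0.8938)
step 18: x0=(0.4807, -1.1327, -0.3680) x1=(-0.7997, -0.4094, -0.9607) x2=(-0.3862, 0.0246, 0.8814)
step 19: x0=(0.4193, -1.1000, -0.3142) x1=(-0.8120, -0.4418, -0.9514) x2=(-0.3594, -0.0359, 0.8680)
step 20: x0=(0.3577, -1.0670, -0.2599) x1=(-0.8242, -0.4741, -0.9417) x2=(-0.3325, -0.0968, 0.8537)
step 21: x0=(0.2961, -1.0338, -0.2055) x1=(-0.8364, -0.5063, -0.9316) x2=(-0.3057, -0.1578, 0.8387)
step 22: x0=(0.2347, -1.0008, -0.1510) x1=(-0.8485, -0.5383, -0.9212) x2=(-0.2791, -0.2190, 0.8233)
step 23: x0=(0.1737, -0.9681, -0.0967) x1=(-0.8606, -0.5703, -0.9106) x2=(-0.2527, -0.2800, 0.8075)
step 24: x0=(0.1131, -0.9360, -0.0427) x1=(-0.8727, -0.6022, -0.8998) x2=(-0.2267, -0.3409, 0.7917)
step 25: x0=(0.0532, -0.9044, 0.0107) x1=(-0.8848, -0.6340, -0.8888) x2=(-0.2011, -0.4014, 0.7759)
step 26: x0=(-0.0060, -0.8737, 0.0635) x1=(-0.8970, -0.6657, -0.8777) x2=(-0.1760, -0.4615, 0.7605)
step 27: x0=(-0.0646, -0.8439, 0.1152) x1=(-0.9092, -0.6974, -0.8665) x2=(-0.1512, -0.5211, 0.7457)
step 28: x0=(-0.1226, -0.8149, 0.1657) x1=(-0.9214, -0.7290, -0.8553) x2=(-0.1268, -0.5801, 0.7317)
step 29: x0=(-0.1803, -0.7868, 0.2147) x1=(-0.9337, -0.7606, -0.8440) x2=(-0.1026, -0.6386, 0.7186)
step 30: x0=(-0.2380, -0.7593, 0.2619) x1=(-0.9460, -0.7921, -0.8326) x2=(-0.0783, -0.6966, 0.7068)
step 31: x0=(-0.2962, -0.7321, 0.3074) x1=(-0.9583, -0.8236, -0.8213) x2=(-0.0536, -0.7545, 0.6962)
step 32: x0=(-0.3555, -0.7047, 0.3512) x1=(-0.9706, -0.8552, -0.8099) x2=(-0.0282, -0.8124, 0.6867)
step 33: x0=(-0.4162, -0.6768, 0.3938) x1=(-0.9829, -0.8867, -0.7985) x2=(-0.0019, -0.8707, 0.6781)
step 34: x0=(-0.4784, -0.6480, 0.4356) x1=(-0.9951, -0.9183, -0.7871) x2=(0.0254, -0.9297, 0.6700)
step 35: x0=(-0.5421, -0.6182, 0.4770) x1=(-1.0073, -0.9499, -0.7756) x2=(0.0537, -0.9893, 0.6621)
step 36: x0=(-0.6072, -0.5874, 0.5182) x1=(-1.0193, -0.9816, -0.7641) x2=(0.0829, -1.0495, 0.6543)
step 37: x0=(-0.6735, -0.5556, 0.5594) x1=(-1.0312, -1.0133, -0.7524) x2=(0.1126, -1.1103, 0.6462)

1.4347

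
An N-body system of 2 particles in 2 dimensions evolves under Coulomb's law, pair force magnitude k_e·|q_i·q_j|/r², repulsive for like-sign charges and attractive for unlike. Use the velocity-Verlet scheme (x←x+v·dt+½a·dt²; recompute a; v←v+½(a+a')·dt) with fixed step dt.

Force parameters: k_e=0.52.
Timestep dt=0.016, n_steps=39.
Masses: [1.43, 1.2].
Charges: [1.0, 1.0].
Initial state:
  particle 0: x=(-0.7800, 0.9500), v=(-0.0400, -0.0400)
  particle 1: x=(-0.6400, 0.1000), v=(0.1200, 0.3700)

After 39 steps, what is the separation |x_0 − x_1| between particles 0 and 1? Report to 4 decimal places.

step 0: x0=(-0.7800, 0.9500) x1=(-0.6400, 0.1000)
step 1: x0=(-0.7807, 0.9494) x1=(-0.6381, 0.1058)
step 2: x0=(-0.7813, 0.9490) x1=(-0.6361, 0.1115)
step 3: x0=(-0.7820, 0.9486) x1=(-0.6341, 0.1171)
step 4: x0=(-0.7827, 0.9484) x1=(-0.6321, 0.1225)
step 5: x0=(-0.7835, 0.9484) x1=(-0.6301, 0.1277)
step 6: x0=(-0.7842, 0.9484) x1=(-0.6280, 0.1328)
step 7: x0=(-0.7850, 0.9486) x1=(-0.6259, 0.1377)
step 8: x0=(-0.7858, 0.9490) x1=(-0.6238, 0.1425)
step 9: x0=(-0.7867, 0.9494) x1=(-0.6216, 0.1471)
step 10: x0=(-0.7876, 0.9500) x1=(-0.6194, 0.1515)
step 11: x0=(-0.7885, 0.9508) x1=(-0.6172, 0.1558)
step 12: x0=(-0.7894, 0.9516) x1=(-0.6149, 0.1599)
step 13: x0=(-0.7903, 0.9527) x1=(-0.6126, 0.1639)
step 14: x0=(-0.7913, 0.9538) x1=(-0.6103, 0.1677)
step 15: x0=(-0.7924, 0.9551) x1=(-0.6079, 0.1713)
step 16: x0=(-0.7934, 0.9565) x1=(-0.6055, 0.1747)
step 17: x0=(-0.7945, 0.9581) x1=(-0.6030, 0.1780)
step 18: x0=(-0.7956, 0.9598) x1=(-0.6005, 0.1811)
step 19: x0=(-0.7968, 0.9617) x1=(-0.5980, 0.1841)
step 20: x0=(-0.7980, 0.9637) x1=(-0.5954, 0.1869)
step 21: x0=(-0.7992, 0.9658) x1=(-0.5928, 0.1895)
step 22: x0=(-0.8005, 0.9681) x1=(-0.5901, 0.1919)
step 23: x0=(-0.8018, 0.9705) x1=(-0.5874, 0.1942)
step 24: x0=(-0.8031, 0.9730) x1=(-0.5847, 0.1963)
step 25: x0=(-0.8045, 0.9757) x1=(-0.5818, 0.1983)
step 26: x0=(-0.8059, 0.9785) x1=(-0.5790, 0.2001)
step 27: x0=(-0.8074, 0.9815) x1=(-0.5761, 0.2017)
step 28: x0=(-0.8089, 0.9846) x1=(-0.5731, 0.2032)
step 29: x0=(-0.8105, 0.9878) x1=(-0.5701, 0.2045)
step 30: x0=(-0.8120, 0.9912) x1=(-0.5671, 0.2056)
step 31: x0=(-0.8137, 0.9947) x1=(-0.5640, 0.2066)
step 32: x0=(-0.8153, 0.9983) x1=(-0.5609, 0.2075)
step 33: x0=(-0.8170, 1.0020) x1=(-0.5577, 0.2082)
step 34: x0=(-0.8188, 1.0059) x1=(-0.5544, 0.2087)
step 35: x0=(-0.8206, 1.0099) x1=(-0.5511, 0.2091)
step 36: x0=(-0.8224, 1.0140) x1=(-0.5478, 0.2093)
step 37: x0=(-0.8243, 1.0183) x1=(-0.5444, 0.2094)
step 38: x0=(-0.8262, 1.0227) x1=(-0.5410, 0.2094)
step 39: x0=(-0.8281, 1.0271) x1=(-0.5375, 0.2092)

0.8680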